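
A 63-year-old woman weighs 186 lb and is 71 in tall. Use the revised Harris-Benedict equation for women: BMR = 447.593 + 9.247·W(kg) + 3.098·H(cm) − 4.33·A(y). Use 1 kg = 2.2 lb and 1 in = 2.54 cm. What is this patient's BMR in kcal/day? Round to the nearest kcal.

1515 kcal/day

Convert to metric: weight = 186 ÷ 2.2 = 84.5455 kg; height = 71 × 2.54 = 180.34 cm.
Harris-Benedict: BMR = 447.593 + 9.247(84.5455) + 3.098(180.34) − 4.33(63) = 1515.2881 kcal/day.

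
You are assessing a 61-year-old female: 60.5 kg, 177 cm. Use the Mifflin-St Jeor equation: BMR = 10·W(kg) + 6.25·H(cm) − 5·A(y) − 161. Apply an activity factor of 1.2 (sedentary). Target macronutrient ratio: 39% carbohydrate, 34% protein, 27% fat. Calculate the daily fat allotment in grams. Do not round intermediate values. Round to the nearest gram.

45 g/day

Mifflin-St Jeor (female): BMR = 10(60.5) + 6.25(177) − 5(61) − 161 = 605 + 1106.25 − 305 − 161 = 1245.25 kcal/day.
TEE = 1245.25 × 1.2 = 1494.3 kcal/day.
Fat energy = 27% × 1494.3 = 403.461 kcal.
Fat = 403.461 ÷ 9 kcal/g = 44.829 g.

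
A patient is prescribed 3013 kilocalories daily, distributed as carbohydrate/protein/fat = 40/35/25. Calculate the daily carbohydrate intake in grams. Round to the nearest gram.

301 g/day

Carbohydrate energy = 40% × 3013 = 1205.2 kcal.
At 4 kcal/g: 1205.2 ÷ 4 = 301.3 g.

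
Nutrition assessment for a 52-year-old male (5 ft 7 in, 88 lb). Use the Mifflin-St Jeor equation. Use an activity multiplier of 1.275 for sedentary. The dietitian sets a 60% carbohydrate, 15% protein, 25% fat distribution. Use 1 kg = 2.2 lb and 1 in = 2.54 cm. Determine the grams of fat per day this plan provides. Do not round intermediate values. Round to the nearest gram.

43 g/day

Convert to metric: weight = 88 ÷ 2.2 = 40 kg; height = (5×12 + 7) × 2.54 = 67 × 2.54 = 170.18 cm.
Mifflin-St Jeor (male): BMR = 10(40) + 6.25(170.18) − 5(52) + 5 = 400 + 1063.625 − 260 + 5 = 1208.625 kcal/day.
TEE = 1208.625 × 1.275 = 1540.9969 kcal/day.
Fat energy = 25% × 1540.9969 = 385.2492 kcal.
Fat = 385.2492 ÷ 9 kcal/g = 42.8055 g.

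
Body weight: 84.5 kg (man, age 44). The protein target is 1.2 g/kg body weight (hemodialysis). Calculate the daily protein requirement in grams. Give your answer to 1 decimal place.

101.4 g/day

Protein = 1.2 g/kg × 84.5 kg = 101.4 g/day.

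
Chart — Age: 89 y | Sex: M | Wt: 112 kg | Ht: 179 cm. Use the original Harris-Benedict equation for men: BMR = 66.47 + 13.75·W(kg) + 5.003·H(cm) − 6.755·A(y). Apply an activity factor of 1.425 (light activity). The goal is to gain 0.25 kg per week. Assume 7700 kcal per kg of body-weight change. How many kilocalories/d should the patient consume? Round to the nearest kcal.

2984 kilocalories/d

Harris-Benedict: BMR = 66.47 + 13.75(112) + 5.003(179) − 6.755(89) = 1900.812 kcal/day.
TEE = 1900.812 × 1.425 = 2708.6571 kcal/day.
Required daily surplus = 0.25 × 7700 ÷ 7 = 275 kcal/day.
Target intake = 2708.6571 + 275 = 2983.6571 kcal/day.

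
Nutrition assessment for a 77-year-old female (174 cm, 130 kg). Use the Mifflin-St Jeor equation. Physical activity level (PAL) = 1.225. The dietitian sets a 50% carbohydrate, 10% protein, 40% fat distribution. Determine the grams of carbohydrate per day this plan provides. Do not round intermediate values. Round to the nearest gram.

282 g/day

Mifflin-St Jeor (female): BMR = 10(130) + 6.25(174) − 5(77) − 161 = 1300 + 1087.5 − 385 − 161 = 1841.5 kcal/day.
TEE = 1841.5 × 1.225 = 2255.8375 kcal/day.
Carbohydrate energy = 50% × 2255.8375 = 1127.9188 kcal.
Carbohydrate = 1127.9188 ÷ 4 kcal/g = 281.9797 g.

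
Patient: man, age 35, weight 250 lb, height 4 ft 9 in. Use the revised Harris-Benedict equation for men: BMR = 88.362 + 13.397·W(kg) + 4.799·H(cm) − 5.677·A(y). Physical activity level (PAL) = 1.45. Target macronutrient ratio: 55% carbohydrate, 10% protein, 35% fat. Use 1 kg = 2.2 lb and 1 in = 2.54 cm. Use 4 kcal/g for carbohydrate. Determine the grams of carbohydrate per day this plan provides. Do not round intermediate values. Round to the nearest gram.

Convert to metric: weight = 250 ÷ 2.2 = 113.6364 kg; height = (4×12 + 9) × 2.54 = 57 × 2.54 = 144.78 cm.
Harris-Benedict: BMR = 88.362 + 13.397(113.6364) + 4.799(144.78) − 5.677(35) = 2106.8526 kcal/day.
TEE = 2106.8526 × 1.45 = 3054.9362 kcal/day.
Carbohydrate energy = 55% × 3054.9362 = 1680.2149 kcal.
Carbohydrate = 1680.2149 ÷ 4 kcal/g = 420.0537 g.

420 g/day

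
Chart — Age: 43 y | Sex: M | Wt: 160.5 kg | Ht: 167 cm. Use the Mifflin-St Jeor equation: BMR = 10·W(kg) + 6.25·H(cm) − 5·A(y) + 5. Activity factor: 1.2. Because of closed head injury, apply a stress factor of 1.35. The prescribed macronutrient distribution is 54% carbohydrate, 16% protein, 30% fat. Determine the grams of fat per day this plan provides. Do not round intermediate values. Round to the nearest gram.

Mifflin-St Jeor (male): BMR = 10(160.5) + 6.25(167) − 5(43) + 5 = 1605 + 1043.75 − 215 + 5 = 2438.75 kcal/day.
TEE = 2438.75 × 1.2 = 2926.5 kcal/day.
With stress factor 1.35: 2926.5 × 1.35 = 3950.775 kcal/day.
Fat energy = 30% × 3950.775 = 1185.2325 kcal.
Fat = 1185.2325 ÷ 9 kcal/g = 131.6925 g.

132 g/day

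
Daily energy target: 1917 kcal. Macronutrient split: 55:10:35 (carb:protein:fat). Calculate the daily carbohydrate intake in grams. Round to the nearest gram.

264 g/day

Carbohydrate energy = 55% × 1917 = 1054.35 kcal.
At 4 kcal/g: 1054.35 ÷ 4 = 263.5875 g.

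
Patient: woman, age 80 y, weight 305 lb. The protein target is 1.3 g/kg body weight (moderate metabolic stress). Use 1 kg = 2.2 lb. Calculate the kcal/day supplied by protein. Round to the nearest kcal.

721 kcal/day

Weight in kg = 305 ÷ 2.2 = 138.6364 kg.
Protein = 1.3 g/kg × 138.6364 kg = 180.2273 g/day.
Protein energy = 180.2273 g × 4 kcal/g = 720.9091 kcal/day.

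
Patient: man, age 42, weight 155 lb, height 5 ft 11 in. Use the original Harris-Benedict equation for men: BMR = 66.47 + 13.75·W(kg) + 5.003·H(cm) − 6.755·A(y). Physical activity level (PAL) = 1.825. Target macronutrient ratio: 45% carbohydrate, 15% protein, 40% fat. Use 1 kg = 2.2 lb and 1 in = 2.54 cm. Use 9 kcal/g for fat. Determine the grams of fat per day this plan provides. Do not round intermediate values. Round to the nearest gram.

Convert to metric: weight = 155 ÷ 2.2 = 70.4545 kg; height = (5×12 + 11) × 2.54 = 71 × 2.54 = 180.34 cm.
Harris-Benedict: BMR = 66.47 + 13.75(70.4545) + 5.003(180.34) − 6.755(42) = 1653.751 kcal/day.
TEE = 1653.751 × 1.825 = 3018.0956 kcal/day.
Fat energy = 40% × 3018.0956 = 1207.2382 kcal.
Fat = 1207.2382 ÷ 9 kcal/g = 134.1376 g.

134 g/day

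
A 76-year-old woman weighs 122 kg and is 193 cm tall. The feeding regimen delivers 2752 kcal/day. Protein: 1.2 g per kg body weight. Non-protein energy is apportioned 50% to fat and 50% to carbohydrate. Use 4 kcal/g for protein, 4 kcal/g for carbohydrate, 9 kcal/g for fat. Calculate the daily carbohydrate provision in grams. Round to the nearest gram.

271 g/day

Protein = 1.2 × 122 = 146.4 g → 146.4 × 4 = 585.6 kcal.
Non-protein calories = 2752 − 585.6 = 2166.4 kcal.
Fat: 50% × 2166.4 = 1083.2 kcal; carbohydrate: 1083.2 kcal.
Carbohydrate: 1083.2 kcal ÷ 4 kcal/g = 270.8 g.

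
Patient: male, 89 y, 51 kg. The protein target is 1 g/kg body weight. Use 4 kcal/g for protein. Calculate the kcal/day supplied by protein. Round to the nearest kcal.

Protein = 1 g/kg × 51 kg = 51 g/day.
Protein energy = 51 g × 4 kcal/g = 204 kcal/day.

204 kcal/day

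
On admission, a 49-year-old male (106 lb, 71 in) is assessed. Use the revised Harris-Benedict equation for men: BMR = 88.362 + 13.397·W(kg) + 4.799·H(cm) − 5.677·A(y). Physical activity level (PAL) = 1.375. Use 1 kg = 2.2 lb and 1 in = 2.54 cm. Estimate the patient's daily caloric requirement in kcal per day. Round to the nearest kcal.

1817 kcal per day

Convert to metric: weight = 106 ÷ 2.2 = 48.1818 kg; height = 71 × 2.54 = 180.34 cm.
Harris-Benedict: BMR = 88.362 + 13.397(48.1818) + 4.799(180.34) − 5.677(49) = 1321.1325 kcal/day.
TEE = BMR × activity factor = 1321.1325 × 1.375 = 1816.5572 kcal/day.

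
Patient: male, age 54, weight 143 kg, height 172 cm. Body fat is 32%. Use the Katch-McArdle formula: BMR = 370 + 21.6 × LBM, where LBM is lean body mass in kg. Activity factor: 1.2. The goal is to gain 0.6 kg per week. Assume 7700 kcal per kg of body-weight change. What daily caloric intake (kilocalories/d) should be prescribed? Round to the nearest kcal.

LBM = 143 × (1 − 0.32) = 97.24 kg. Katch-McArdle: BMR = 370 + 21.6 × 97.24 = 2470.384 kcal/day.
TEE = 2470.384 × 1.2 = 2964.4608 kcal/day.
Required daily surplus = 0.6 × 7700 ÷ 7 = 660 kcal/day.
Target intake = 2964.4608 + 660 = 3624.4608 kcal/day.

3624 kilocalories/d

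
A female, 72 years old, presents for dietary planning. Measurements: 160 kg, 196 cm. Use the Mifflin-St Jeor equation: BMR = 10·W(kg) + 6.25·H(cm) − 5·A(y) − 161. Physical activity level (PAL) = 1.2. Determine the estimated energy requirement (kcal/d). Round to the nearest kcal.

2765 kcal/d

Mifflin-St Jeor (female): BMR = 10(160) + 6.25(196) − 5(72) − 161 = 1600 + 1225 − 360 − 161 = 2304 kcal/day.
TEE = BMR × activity factor = 2304 × 1.2 = 2764.8 kcal/day.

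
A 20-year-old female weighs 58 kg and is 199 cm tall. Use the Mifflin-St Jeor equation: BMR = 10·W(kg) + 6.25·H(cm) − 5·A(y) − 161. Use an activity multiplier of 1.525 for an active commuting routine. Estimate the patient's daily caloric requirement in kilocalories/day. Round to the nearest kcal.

Mifflin-St Jeor (female): BMR = 10(58) + 6.25(199) − 5(20) − 161 = 580 + 1243.75 − 100 − 161 = 1562.75 kcal/day.
TEE = BMR × activity factor = 1562.75 × 1.525 = 2383.1938 kcal/day.

2383 kilocalories/day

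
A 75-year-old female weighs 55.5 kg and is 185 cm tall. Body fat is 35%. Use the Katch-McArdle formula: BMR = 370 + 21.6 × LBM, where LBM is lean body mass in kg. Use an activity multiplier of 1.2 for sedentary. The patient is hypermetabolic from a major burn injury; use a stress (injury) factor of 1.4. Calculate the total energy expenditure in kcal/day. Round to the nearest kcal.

1931 kcal/day

LBM = 55.5 × (1 − 0.35) = 36.075 kg. Katch-McArdle: BMR = 370 + 21.6 × 36.075 = 1149.22 kcal/day.
TEE = BMR × activity factor = 1149.22 × 1.2 = 1379.064 kcal/day.
Apply stress factor: 1379.064 × 1.4 = 1930.6896 kcal/day.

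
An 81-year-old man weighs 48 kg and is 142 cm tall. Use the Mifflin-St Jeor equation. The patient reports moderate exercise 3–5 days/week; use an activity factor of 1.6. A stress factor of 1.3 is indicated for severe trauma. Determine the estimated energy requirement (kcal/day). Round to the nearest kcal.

2012 kcal/day

Mifflin-St Jeor (male): BMR = 10(48) + 6.25(142) − 5(81) + 5 = 480 + 887.5 − 405 + 5 = 967.5 kcal/day.
TEE = BMR × activity factor = 967.5 × 1.6 = 1548 kcal/day.
Apply stress factor: 1548 × 1.3 = 2012.4 kcal/day.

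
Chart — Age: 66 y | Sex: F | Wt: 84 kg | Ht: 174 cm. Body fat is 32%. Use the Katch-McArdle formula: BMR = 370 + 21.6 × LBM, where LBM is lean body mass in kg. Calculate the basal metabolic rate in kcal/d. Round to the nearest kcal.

LBM = 84 × (1 − 0.32) = 57.12 kg. Katch-McArdle: BMR = 370 + 21.6 × 57.12 = 1603.792 kcal/day.

1604 kcal/d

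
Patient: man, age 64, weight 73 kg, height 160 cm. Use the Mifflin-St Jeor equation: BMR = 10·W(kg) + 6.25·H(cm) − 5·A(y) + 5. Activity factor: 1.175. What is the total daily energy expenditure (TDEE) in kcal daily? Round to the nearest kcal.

1663 kcal daily

Mifflin-St Jeor (male): BMR = 10(73) + 6.25(160) − 5(64) + 5 = 730 + 1000 − 320 + 5 = 1415 kcal/day.
TEE = BMR × activity factor = 1415 × 1.175 = 1662.625 kcal/day.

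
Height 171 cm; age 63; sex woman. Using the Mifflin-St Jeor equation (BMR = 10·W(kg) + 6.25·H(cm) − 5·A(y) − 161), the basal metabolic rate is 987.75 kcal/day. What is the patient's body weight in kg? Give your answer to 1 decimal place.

39.5 kg

987.75 = 10·W + 6.25(171) − 5(63) − 161
10·W = 987.75 − 592.75 = 395, so W = 39.5 kg.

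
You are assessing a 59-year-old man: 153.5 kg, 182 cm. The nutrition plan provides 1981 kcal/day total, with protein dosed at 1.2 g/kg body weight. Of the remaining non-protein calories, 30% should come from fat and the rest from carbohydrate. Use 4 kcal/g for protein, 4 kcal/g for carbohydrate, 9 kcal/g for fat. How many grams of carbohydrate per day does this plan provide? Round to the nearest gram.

218 g/day

Protein = 1.2 × 153.5 = 184.2 g → 184.2 × 4 = 736.8 kcal.
Non-protein calories = 1981 − 736.8 = 1244.2 kcal.
Fat: 30% × 1244.2 = 373.26 kcal; carbohydrate: 870.94 kcal.
Carbohydrate: 870.94 kcal ÷ 4 kcal/g = 217.735 g.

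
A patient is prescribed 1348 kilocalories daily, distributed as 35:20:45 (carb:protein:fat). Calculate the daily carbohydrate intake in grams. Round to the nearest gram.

Carbohydrate energy = 35% × 1348 = 471.8 kcal.
At 4 kcal/g: 471.8 ÷ 4 = 117.95 g.

118 g/day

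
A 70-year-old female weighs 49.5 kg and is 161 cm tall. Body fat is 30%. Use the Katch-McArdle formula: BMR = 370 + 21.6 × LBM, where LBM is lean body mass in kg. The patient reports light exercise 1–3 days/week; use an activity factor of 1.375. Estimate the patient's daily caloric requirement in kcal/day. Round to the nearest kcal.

LBM = 49.5 × (1 − 0.3) = 34.65 kg. Katch-McArdle: BMR = 370 + 21.6 × 34.65 = 1118.44 kcal/day.
TEE = BMR × activity factor = 1118.44 × 1.375 = 1537.855 kcal/day.

1538 kcal/day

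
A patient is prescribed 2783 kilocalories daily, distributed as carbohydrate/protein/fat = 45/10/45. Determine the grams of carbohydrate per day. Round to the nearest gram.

313 g/day

Carbohydrate energy = 45% × 2783 = 1252.35 kcal.
At 4 kcal/g: 1252.35 ÷ 4 = 313.0875 g.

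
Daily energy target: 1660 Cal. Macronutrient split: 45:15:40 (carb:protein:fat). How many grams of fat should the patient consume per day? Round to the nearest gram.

74 g/day

Fat energy = 40% × 1660 = 664 kcal.
At 9 kcal/g: 664 ÷ 9 = 73.7778 g.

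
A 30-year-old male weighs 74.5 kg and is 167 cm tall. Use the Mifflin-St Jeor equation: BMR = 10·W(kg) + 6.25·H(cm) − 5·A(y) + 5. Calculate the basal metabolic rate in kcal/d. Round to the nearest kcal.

1644 kcal/d

Mifflin-St Jeor (male): BMR = 10(74.5) + 6.25(167) − 5(30) + 5 = 745 + 1043.75 − 150 + 5 = 1643.75 kcal/day.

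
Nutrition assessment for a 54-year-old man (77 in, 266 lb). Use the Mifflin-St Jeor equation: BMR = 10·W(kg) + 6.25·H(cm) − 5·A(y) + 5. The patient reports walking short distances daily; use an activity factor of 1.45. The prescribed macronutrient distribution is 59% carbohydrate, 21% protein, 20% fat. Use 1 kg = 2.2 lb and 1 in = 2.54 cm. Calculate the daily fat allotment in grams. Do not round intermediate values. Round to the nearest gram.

70 g/day

Convert to metric: weight = 266 ÷ 2.2 = 120.9091 kg; height = 77 × 2.54 = 195.58 cm.
Mifflin-St Jeor (male): BMR = 10(120.9091) + 6.25(195.58) − 5(54) + 5 = 1209.0909 + 1222.375 − 270 + 5 = 2166.4659 kcal/day.
TEE = 2166.4659 × 1.45 = 3141.3756 kcal/day.
Fat energy = 20% × 3141.3756 = 628.2751 kcal.
Fat = 628.2751 ÷ 9 kcal/g = 69.8083 g.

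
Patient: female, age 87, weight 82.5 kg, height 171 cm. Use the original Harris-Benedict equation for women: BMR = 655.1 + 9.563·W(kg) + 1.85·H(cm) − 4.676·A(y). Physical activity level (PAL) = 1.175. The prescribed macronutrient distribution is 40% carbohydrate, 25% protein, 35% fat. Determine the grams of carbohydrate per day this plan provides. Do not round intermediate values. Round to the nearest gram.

Harris-Benedict: BMR = 655.1 + 9.563(82.5) + 1.85(171) − 4.676(87) = 1353.5855 kcal/day.
TEE = 1353.5855 × 1.175 = 1590.463 kcal/day.
Carbohydrate energy = 40% × 1590.463 = 636.1852 kcal.
Carbohydrate = 636.1852 ÷ 4 kcal/g = 159.0463 g.

159 g/day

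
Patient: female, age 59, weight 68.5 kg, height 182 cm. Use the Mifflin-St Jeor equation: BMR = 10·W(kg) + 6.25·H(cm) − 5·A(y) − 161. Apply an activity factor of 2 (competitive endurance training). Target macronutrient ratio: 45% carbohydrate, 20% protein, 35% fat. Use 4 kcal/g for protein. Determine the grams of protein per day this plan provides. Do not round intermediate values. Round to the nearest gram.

Mifflin-St Jeor (female): BMR = 10(68.5) + 6.25(182) − 5(59) − 161 = 685 + 1137.5 − 295 − 161 = 1366.5 kcal/day.
TEE = 1366.5 × 2 = 2733 kcal/day.
Protein energy = 20% × 2733 = 546.6 kcal.
Protein = 546.6 ÷ 4 kcal/g = 136.65 g.

137 g/day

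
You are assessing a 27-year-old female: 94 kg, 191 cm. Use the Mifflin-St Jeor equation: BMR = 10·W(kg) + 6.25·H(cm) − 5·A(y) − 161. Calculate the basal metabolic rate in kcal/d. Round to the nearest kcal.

Mifflin-St Jeor (female): BMR = 10(94) + 6.25(191) − 5(27) − 161 = 940 + 1193.75 − 135 − 161 = 1837.75 kcal/day.

1838 kcal/d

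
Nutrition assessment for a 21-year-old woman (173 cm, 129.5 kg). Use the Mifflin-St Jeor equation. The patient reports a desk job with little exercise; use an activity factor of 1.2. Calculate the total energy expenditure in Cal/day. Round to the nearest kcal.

2532 Cal/day

Mifflin-St Jeor (female): BMR = 10(129.5) + 6.25(173) − 5(21) − 161 = 1295 + 1081.25 − 105 − 161 = 2110.25 kcal/day.
TEE = BMR × activity factor = 2110.25 × 1.2 = 2532.3 kcal/day.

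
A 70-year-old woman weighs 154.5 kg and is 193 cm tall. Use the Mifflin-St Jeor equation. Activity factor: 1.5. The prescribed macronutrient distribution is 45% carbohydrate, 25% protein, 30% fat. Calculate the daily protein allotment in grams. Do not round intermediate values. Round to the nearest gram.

Mifflin-St Jeor (female): BMR = 10(154.5) + 6.25(193) − 5(70) − 161 = 1545 + 1206.25 − 350 − 161 = 2240.25 kcal/day.
TEE = 2240.25 × 1.5 = 3360.375 kcal/day.
Protein energy = 25% × 3360.375 = 840.0938 kcal.
Protein = 840.0938 ÷ 4 kcal/g = 210.0234 g.

210 g/day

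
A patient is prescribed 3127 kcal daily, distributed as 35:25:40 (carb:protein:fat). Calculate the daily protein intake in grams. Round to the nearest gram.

195 g/day

Protein energy = 25% × 3127 = 781.75 kcal.
At 4 kcal/g: 781.75 ÷ 4 = 195.4375 g.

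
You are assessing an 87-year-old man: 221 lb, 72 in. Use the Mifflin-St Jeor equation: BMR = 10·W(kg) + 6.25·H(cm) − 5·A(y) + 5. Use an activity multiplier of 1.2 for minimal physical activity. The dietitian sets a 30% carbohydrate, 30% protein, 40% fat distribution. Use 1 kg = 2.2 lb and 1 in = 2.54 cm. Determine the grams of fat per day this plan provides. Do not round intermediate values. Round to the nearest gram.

Convert to metric: weight = 221 ÷ 2.2 = 100.4545 kg; height = 72 × 2.54 = 182.88 cm.
Mifflin-St Jeor (male): BMR = 10(100.4545) + 6.25(182.88) − 5(87) + 5 = 1004.5455 + 1143 − 435 + 5 = 1717.5455 kcal/day.
TEE = 1717.5455 × 1.2 = 2061.0545 kcal/day.
Fat energy = 40% × 2061.0545 = 824.4218 kcal.
Fat = 824.4218 ÷ 9 kcal/g = 91.6024 g.

92 g/day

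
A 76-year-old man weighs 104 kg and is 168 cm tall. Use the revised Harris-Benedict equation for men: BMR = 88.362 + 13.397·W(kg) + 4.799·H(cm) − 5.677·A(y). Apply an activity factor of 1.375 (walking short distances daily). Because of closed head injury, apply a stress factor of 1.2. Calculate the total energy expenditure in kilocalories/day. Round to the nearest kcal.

Harris-Benedict: BMR = 88.362 + 13.397(104) + 4.799(168) − 5.677(76) = 1856.43 kcal/day.
TEE = BMR × activity factor = 1856.43 × 1.375 = 2552.5913 kcal/day.
Apply stress factor: 2552.5913 × 1.2 = 3063.1095 kcal/day.

3063 kilocalories/day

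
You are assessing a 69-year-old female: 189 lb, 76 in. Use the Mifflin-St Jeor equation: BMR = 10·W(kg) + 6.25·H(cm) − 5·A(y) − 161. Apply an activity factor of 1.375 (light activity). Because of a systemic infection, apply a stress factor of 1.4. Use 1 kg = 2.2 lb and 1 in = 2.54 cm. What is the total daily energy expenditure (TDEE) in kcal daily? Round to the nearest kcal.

3002 kcal daily

Convert to metric: weight = 189 ÷ 2.2 = 85.9091 kg; height = 76 × 2.54 = 193.04 cm.
Mifflin-St Jeor (female): BMR = 10(85.9091) + 6.25(193.04) − 5(69) − 161 = 859.0909 + 1206.5 − 345 − 161 = 1559.5909 kcal/day.
TEE = BMR × activity factor = 1559.5909 × 1.375 = 2144.4375 kcal/day.
Apply stress factor: 2144.4375 × 1.4 = 3002.2125 kcal/day.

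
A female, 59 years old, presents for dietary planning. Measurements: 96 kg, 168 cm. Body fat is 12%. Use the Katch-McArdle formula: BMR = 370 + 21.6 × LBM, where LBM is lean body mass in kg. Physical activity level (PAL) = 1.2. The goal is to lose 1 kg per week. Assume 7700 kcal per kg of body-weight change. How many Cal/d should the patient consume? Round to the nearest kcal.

LBM = 96 × (1 − 0.12) = 84.48 kg. Katch-McArdle: BMR = 370 + 21.6 × 84.48 = 2194.768 kcal/day.
TEE = 2194.768 × 1.2 = 2633.7216 kcal/day.
Required daily deficit = 1 × 7700 ÷ 7 = 1100 kcal/day.
Target intake = 2633.7216 − 1100 = 1533.7216 kcal/day.

1534 Cal/d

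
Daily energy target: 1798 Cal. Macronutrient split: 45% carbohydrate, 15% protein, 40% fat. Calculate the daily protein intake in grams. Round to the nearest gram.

67 g/day

Protein energy = 15% × 1798 = 269.7 kcal.
At 4 kcal/g: 269.7 ÷ 4 = 67.425 g.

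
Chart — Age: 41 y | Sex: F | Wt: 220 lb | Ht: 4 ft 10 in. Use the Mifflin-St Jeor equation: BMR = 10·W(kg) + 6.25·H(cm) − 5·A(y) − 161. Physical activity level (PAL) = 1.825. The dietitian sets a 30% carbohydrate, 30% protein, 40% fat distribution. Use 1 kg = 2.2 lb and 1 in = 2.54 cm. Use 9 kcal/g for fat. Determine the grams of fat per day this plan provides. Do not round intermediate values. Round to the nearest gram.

126 g/day

Convert to metric: weight = 220 ÷ 2.2 = 100 kg; height = (4×12 + 10) × 2.54 = 58 × 2.54 = 147.32 cm.
Mifflin-St Jeor (female): BMR = 10(100) + 6.25(147.32) − 5(41) − 161 = 1000 + 920.75 − 205 − 161 = 1554.75 kcal/day.
TEE = 1554.75 × 1.825 = 2837.4188 kcal/day.
Fat energy = 40% × 2837.4188 = 1134.9675 kcal.
Fat = 1134.9675 ÷ 9 kcal/g = 126.1075 g.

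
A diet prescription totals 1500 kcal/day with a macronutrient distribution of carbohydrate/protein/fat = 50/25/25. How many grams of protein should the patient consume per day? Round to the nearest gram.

Protein energy = 25% × 1500 = 375 kcal.
At 4 kcal/g: 375 ÷ 4 = 93.75 g.

94 g/day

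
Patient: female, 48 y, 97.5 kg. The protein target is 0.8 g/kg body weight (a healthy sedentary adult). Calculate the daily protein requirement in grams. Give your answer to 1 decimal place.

78.0 g/day

Protein = 0.8 g/kg × 97.5 kg = 78 g/day.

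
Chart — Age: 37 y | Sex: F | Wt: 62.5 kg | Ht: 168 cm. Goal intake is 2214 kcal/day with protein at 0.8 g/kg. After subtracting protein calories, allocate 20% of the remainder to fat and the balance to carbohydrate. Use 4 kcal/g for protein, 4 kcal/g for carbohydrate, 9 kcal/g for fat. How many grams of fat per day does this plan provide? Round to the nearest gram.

45 g/day

Protein = 0.8 × 62.5 = 50 g → 50 × 4 = 200 kcal.
Non-protein calories = 2214 − 200 = 2014 kcal.
Fat: 20% × 2014 = 402.8 kcal; carbohydrate: 1611.2 kcal.
Fat: 402.8 kcal ÷ 9 kcal/g = 44.7556 g.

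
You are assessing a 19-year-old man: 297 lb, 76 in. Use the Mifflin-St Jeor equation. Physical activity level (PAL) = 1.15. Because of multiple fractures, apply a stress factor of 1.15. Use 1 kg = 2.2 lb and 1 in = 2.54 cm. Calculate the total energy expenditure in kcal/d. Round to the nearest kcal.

Convert to metric: weight = 297 ÷ 2.2 = 135 kg; height = 76 × 2.54 = 193.04 cm.
Mifflin-St Jeor (male): BMR = 10(135) + 6.25(193.04) − 5(19) + 5 = 1350 + 1206.5 − 95 + 5 = 2466.5 kcal/day.
TEE = BMR × activity factor = 2466.5 × 1.15 = 2836.475 kcal/day.
Apply stress factor: 2836.475 × 1.15 = 3261.9463 kcal/day.

3262 kcal/d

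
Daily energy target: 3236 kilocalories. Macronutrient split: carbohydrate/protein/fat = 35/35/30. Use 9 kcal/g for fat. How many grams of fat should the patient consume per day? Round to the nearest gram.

Fat energy = 30% × 3236 = 970.8 kcal.
At 9 kcal/g: 970.8 ÷ 9 = 107.8667 g.

108 g/day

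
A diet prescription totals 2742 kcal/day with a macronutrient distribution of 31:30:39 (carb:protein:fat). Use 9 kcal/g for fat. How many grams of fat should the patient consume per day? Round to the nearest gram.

119 g/day

Fat energy = 39% × 2742 = 1069.38 kcal.
At 9 kcal/g: 1069.38 ÷ 9 = 118.82 g.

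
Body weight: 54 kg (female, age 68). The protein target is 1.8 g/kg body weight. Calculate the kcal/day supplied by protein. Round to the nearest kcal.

389 kcal/day

Protein = 1.8 g/kg × 54 kg = 97.2 g/day.
Protein energy = 97.2 g × 4 kcal/g = 388.8 kcal/day.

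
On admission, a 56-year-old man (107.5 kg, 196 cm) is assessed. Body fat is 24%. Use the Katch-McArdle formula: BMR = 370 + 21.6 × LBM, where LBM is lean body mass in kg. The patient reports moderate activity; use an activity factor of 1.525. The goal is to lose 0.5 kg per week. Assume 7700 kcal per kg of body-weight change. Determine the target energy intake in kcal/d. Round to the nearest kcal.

LBM = 107.5 × (1 − 0.24) = 81.7 kg. Katch-McArdle: BMR = 370 + 21.6 × 81.7 = 2134.72 kcal/day.
TEE = 2134.72 × 1.525 = 3255.448 kcal/day.
Required daily deficit = 0.5 × 7700 ÷ 7 = 550 kcal/day.
Target intake = 3255.448 − 550 = 2705.448 kcal/day.

2705 kcal/d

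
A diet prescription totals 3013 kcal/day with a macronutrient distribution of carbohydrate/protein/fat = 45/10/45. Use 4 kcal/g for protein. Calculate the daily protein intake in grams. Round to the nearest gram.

75 g/day

Protein energy = 10% × 3013 = 301.3 kcal.
At 4 kcal/g: 301.3 ÷ 4 = 75.325 g.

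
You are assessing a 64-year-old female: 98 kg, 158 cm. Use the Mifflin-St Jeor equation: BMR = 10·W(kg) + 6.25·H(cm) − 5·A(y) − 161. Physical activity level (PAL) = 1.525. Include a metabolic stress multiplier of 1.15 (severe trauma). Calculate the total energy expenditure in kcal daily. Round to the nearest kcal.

Mifflin-St Jeor (female): BMR = 10(98) + 6.25(158) − 5(64) − 161 = 980 + 987.5 − 320 − 161 = 1486.5 kcal/day.
TEE = BMR × activity factor = 1486.5 × 1.525 = 2266.9125 kcal/day.
Apply stress factor: 2266.9125 × 1.15 = 2606.9494 kcal/day.

2607 kcal daily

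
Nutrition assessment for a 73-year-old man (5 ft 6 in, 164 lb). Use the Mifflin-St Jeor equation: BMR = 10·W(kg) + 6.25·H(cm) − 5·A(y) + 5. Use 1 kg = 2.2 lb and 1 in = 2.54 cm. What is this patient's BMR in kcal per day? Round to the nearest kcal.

Convert to metric: weight = 164 ÷ 2.2 = 74.5455 kg; height = (5×12 + 6) × 2.54 = 66 × 2.54 = 167.64 cm.
Mifflin-St Jeor (male): BMR = 10(74.5455) + 6.25(167.64) − 5(73) + 5 = 745.4545 + 1047.75 − 365 + 5 = 1433.2045 kcal/day.

1433 kcal per day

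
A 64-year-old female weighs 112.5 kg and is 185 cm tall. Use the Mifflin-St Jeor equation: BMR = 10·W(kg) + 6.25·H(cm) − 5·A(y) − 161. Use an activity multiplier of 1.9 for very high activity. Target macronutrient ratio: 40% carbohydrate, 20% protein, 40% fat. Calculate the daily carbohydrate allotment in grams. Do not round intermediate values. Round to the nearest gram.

342 g/day

Mifflin-St Jeor (female): BMR = 10(112.5) + 6.25(185) − 5(64) − 161 = 1125 + 1156.25 − 320 − 161 = 1800.25 kcal/day.
TEE = 1800.25 × 1.9 = 3420.475 kcal/day.
Carbohydrate energy = 40% × 3420.475 = 1368.19 kcal.
Carbohydrate = 1368.19 ÷ 4 kcal/g = 342.0475 g.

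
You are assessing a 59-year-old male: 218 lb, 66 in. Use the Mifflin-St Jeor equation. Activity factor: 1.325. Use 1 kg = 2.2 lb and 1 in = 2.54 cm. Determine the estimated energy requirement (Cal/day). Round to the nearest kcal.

2317 Cal/day

Convert to metric: weight = 218 ÷ 2.2 = 99.0909 kg; height = 66 × 2.54 = 167.64 cm.
Mifflin-St Jeor (male): BMR = 10(99.0909) + 6.25(167.64) − 5(59) + 5 = 990.9091 + 1047.75 − 295 + 5 = 1748.6591 kcal/day.
TEE = BMR × activity factor = 1748.6591 × 1.325 = 2316.9733 kcal/day.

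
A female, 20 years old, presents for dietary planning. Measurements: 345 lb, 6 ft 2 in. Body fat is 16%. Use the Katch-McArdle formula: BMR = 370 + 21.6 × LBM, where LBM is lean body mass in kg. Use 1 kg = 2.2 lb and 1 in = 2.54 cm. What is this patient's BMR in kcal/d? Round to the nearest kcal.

Convert to metric: weight = 345 ÷ 2.2 = 156.8182 kg; height = (6×12 + 2) × 2.54 = 74 × 2.54 = 187.96 cm.
LBM = 156.8182 × (1 − 0.16) = 131.7273 kg. Katch-McArdle: BMR = 370 + 21.6 × 131.7273 = 3215.3091 kcal/day.

3215 kcal/d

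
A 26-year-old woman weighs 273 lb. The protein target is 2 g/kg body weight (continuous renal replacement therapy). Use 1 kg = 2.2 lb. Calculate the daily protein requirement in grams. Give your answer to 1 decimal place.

248.2 g/day

Weight in kg = 273 ÷ 2.2 = 124.0909 kg.
Protein = 2 g/kg × 124.0909 kg = 248.1818 g/day.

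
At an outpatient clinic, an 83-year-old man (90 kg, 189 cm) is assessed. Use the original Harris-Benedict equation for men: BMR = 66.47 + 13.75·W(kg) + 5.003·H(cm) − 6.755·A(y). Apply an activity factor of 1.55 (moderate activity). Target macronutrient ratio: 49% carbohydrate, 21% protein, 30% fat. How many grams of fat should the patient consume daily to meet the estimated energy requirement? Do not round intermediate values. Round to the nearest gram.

87 g/day

Harris-Benedict: BMR = 66.47 + 13.75(90) + 5.003(189) − 6.755(83) = 1688.872 kcal/day.
TEE = 1688.872 × 1.55 = 2617.7516 kcal/day.
Fat energy = 30% × 2617.7516 = 785.3255 kcal.
Fat = 785.3255 ÷ 9 kcal/g = 87.2584 g.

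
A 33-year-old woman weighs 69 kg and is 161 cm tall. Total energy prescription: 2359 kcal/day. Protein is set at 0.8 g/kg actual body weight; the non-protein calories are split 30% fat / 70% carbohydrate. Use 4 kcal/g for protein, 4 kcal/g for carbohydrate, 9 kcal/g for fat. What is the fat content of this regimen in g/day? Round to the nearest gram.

71 g/day

Protein = 0.8 × 69 = 55.2 g → 55.2 × 4 = 220.8 kcal.
Non-protein calories = 2359 − 220.8 = 2138.2 kcal.
Fat: 30% × 2138.2 = 641.46 kcal; carbohydrate: 1496.74 kcal.
Fat: 641.46 kcal ÷ 9 kcal/g = 71.2733 g.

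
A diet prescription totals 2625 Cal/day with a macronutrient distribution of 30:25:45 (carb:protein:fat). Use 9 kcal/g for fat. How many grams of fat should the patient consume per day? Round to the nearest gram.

131 g/day

Fat energy = 45% × 2625 = 1181.25 kcal.
At 9 kcal/g: 1181.25 ÷ 9 = 131.25 g.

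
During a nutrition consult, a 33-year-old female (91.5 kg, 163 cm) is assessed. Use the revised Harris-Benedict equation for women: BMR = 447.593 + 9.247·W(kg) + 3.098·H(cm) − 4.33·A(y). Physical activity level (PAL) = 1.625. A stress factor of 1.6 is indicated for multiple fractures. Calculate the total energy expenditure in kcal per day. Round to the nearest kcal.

4305 kcal per day

Harris-Benedict: BMR = 447.593 + 9.247(91.5) + 3.098(163) − 4.33(33) = 1655.7775 kcal/day.
TEE = BMR × activity factor = 1655.7775 × 1.625 = 2690.6384 kcal/day.
Apply stress factor: 2690.6384 × 1.6 = 4305.0215 kcal/day.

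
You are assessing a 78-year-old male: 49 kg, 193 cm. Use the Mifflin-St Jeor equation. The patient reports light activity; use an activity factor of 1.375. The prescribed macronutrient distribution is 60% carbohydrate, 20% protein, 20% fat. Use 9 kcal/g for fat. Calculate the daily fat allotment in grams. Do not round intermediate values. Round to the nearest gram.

40 g/day

Mifflin-St Jeor (male): BMR = 10(49) + 6.25(193) − 5(78) + 5 = 490 + 1206.25 − 390 + 5 = 1311.25 kcal/day.
TEE = 1311.25 × 1.375 = 1802.9688 kcal/day.
Fat energy = 20% × 1802.9688 = 360.5938 kcal.
Fat = 360.5938 ÷ 9 kcal/g = 40.066 g.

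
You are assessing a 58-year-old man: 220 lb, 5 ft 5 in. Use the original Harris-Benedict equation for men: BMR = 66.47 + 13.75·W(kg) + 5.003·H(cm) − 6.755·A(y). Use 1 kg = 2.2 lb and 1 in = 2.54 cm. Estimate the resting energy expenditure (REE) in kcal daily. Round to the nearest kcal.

1876 kcal daily

Convert to metric: weight = 220 ÷ 2.2 = 100 kg; height = (5×12 + 5) × 2.54 = 65 × 2.54 = 165.1 cm.
Harris-Benedict: BMR = 66.47 + 13.75(100) + 5.003(165.1) − 6.755(58) = 1875.6753 kcal/day.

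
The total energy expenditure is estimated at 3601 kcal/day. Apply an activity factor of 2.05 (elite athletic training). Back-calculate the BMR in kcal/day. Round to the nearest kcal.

BMR = TEE ÷ activity factor = 3601 ÷ 2.05 = 1756.5854 kcal/day.

1757 kcal/day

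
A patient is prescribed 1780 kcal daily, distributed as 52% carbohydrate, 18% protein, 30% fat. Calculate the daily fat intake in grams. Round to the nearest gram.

59 g/day

Fat energy = 30% × 1780 = 534 kcal.
At 9 kcal/g: 534 ÷ 9 = 59.3333 g.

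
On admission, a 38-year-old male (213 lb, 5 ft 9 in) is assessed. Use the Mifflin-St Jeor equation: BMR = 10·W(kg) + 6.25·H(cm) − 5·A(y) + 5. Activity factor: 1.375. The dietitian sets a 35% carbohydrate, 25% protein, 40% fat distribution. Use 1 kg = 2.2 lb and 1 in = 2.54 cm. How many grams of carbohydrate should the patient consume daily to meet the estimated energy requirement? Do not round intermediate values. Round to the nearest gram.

226 g/day

Convert to metric: weight = 213 ÷ 2.2 = 96.8182 kg; height = (5×12 + 9) × 2.54 = 69 × 2.54 = 175.26 cm.
Mifflin-St Jeor (male): BMR = 10(96.8182) + 6.25(175.26) − 5(38) + 5 = 968.1818 + 1095.375 − 190 + 5 = 1878.5568 kcal/day.
TEE = 1878.5568 × 1.375 = 2583.0156 kcal/day.
Carbohydrate energy = 35% × 2583.0156 = 904.0555 kcal.
Carbohydrate = 904.0555 ÷ 4 kcal/g = 226.0139 g.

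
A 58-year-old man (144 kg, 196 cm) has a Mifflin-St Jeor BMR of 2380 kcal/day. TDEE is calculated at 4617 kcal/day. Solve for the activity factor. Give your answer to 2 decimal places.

Activity factor = TEE ÷ BMR = 4617 ÷ 2380 = 1.94.

1.94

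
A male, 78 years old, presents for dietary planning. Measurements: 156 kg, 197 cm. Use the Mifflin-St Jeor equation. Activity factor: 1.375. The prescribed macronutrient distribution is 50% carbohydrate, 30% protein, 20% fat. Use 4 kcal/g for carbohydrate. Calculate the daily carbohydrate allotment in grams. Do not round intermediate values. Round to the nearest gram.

414 g/day

Mifflin-St Jeor (male): BMR = 10(156) + 6.25(197) − 5(78) + 5 = 1560 + 1231.25 − 390 + 5 = 2406.25 kcal/day.
TEE = 2406.25 × 1.375 = 3308.5938 kcal/day.
Carbohydrate energy = 50% × 3308.5938 = 1654.2969 kcal.
Carbohydrate = 1654.2969 ÷ 4 kcal/g = 413.5742 g.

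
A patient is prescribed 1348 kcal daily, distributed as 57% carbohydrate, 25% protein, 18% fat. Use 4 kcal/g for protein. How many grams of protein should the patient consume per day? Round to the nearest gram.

84 g/day

Protein energy = 25% × 1348 = 337 kcal.
At 4 kcal/g: 337 ÷ 4 = 84.25 g.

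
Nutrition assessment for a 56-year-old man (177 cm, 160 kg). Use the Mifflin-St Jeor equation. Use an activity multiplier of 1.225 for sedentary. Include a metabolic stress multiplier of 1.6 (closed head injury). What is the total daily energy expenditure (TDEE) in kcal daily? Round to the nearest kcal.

4765 kcal daily

Mifflin-St Jeor (male): BMR = 10(160) + 6.25(177) − 5(56) + 5 = 1600 + 1106.25 − 280 + 5 = 2431.25 kcal/day.
TEE = BMR × activity factor = 2431.25 × 1.225 = 2978.2813 kcal/day.
Apply stress factor: 2978.2813 × 1.6 = 4765.25 kcal/day.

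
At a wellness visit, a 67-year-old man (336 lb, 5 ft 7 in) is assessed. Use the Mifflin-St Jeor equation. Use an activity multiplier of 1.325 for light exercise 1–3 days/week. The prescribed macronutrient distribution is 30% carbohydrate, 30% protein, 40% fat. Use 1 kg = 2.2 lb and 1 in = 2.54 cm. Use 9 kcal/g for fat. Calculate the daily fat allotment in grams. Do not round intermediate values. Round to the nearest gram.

Convert to metric: weight = 336 ÷ 2.2 = 152.7273 kg; height = (5×12 + 7) × 2.54 = 67 × 2.54 = 170.18 cm.
Mifflin-St Jeor (male): BMR = 10(152.7273) + 6.25(170.18) − 5(67) + 5 = 1527.2727 + 1063.625 − 335 + 5 = 2260.8977 kcal/day.
TEE = 2260.8977 × 1.325 = 2995.6895 kcal/day.
Fat energy = 40% × 2995.6895 = 1198.2758 kcal.
Fat = 1198.2758 ÷ 9 kcal/g = 133.1418 g.

133 g/day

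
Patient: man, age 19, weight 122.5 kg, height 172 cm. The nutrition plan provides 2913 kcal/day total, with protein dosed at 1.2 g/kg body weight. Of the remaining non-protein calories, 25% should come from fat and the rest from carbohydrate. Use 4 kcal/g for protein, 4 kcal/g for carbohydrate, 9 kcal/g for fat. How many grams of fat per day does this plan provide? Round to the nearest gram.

65 g/day

Protein = 1.2 × 122.5 = 147 g → 147 × 4 = 588 kcal.
Non-protein calories = 2913 − 588 = 2325 kcal.
Fat: 25% × 2325 = 581.25 kcal; carbohydrate: 1743.75 kcal.
Fat: 581.25 kcal ÷ 9 kcal/g = 64.5833 g.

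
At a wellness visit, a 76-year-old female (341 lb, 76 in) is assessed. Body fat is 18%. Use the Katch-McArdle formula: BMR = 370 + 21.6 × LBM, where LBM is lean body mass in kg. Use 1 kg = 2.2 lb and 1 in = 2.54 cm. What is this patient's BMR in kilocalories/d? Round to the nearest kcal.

Convert to metric: weight = 341 ÷ 2.2 = 155 kg; height = 76 × 2.54 = 193.04 cm.
LBM = 155 × (1 − 0.18) = 127.1 kg. Katch-McArdle: BMR = 370 + 21.6 × 127.1 = 3115.36 kcal/day.

3115 kilocalories/d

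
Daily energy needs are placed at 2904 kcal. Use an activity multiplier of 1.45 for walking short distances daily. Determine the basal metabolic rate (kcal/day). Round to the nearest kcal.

2003 kcal/day

BMR = TEE ÷ activity factor = 2904 ÷ 1.45 = 2002.7586 kcal/day.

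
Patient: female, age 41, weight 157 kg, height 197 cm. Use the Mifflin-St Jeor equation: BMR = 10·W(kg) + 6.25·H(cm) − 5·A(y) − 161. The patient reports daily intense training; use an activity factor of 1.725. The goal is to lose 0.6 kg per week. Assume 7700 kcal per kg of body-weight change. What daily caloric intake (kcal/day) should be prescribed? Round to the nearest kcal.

3541 kcal/day

Mifflin-St Jeor (female): BMR = 10(157) + 6.25(197) − 5(41) − 161 = 1570 + 1231.25 − 205 − 161 = 2435.25 kcal/day.
TEE = 2435.25 × 1.725 = 4200.8063 kcal/day.
Required daily deficit = 0.6 × 7700 ÷ 7 = 660 kcal/day.
Target intake = 4200.8063 − 660 = 3540.8063 kcal/day.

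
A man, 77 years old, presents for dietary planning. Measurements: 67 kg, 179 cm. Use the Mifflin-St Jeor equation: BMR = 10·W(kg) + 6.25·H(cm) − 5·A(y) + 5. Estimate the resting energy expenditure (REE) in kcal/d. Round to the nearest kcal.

Mifflin-St Jeor (male): BMR = 10(67) + 6.25(179) − 5(77) + 5 = 670 + 1118.75 − 385 + 5 = 1408.75 kcal/day.

1409 kcal/d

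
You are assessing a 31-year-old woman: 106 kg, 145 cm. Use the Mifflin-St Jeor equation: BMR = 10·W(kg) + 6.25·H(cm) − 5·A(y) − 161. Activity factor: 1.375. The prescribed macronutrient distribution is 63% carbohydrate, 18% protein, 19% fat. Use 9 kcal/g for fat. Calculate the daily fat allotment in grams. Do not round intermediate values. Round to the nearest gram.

Mifflin-St Jeor (female): BMR = 10(106) + 6.25(145) − 5(31) − 161 = 1060 + 906.25 − 155 − 161 = 1650.25 kcal/day.
TEE = 1650.25 × 1.375 = 2269.0938 kcal/day.
Fat energy = 19% × 2269.0938 = 431.1278 kcal.
Fat = 431.1278 ÷ 9 kcal/g = 47.9031 g.

48 g/day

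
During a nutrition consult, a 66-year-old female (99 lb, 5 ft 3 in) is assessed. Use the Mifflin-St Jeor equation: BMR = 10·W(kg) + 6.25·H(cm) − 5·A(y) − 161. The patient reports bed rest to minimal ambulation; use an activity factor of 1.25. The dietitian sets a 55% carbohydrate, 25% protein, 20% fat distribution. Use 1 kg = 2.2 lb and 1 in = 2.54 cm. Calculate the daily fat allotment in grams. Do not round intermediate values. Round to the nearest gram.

Convert to metric: weight = 99 ÷ 2.2 = 45 kg; height = (5×12 + 3) × 2.54 = 63 × 2.54 = 160.02 cm.
Mifflin-St Jeor (female): BMR = 10(45) + 6.25(160.02) − 5(66) − 161 = 450 + 1000.125 − 330 − 161 = 959.125 kcal/day.
TEE = 959.125 × 1.25 = 1198.9063 kcal/day.
Fat energy = 20% × 1198.9063 = 239.7813 kcal.
Fat = 239.7813 ÷ 9 kcal/g = 26.6424 g.

27 g/day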